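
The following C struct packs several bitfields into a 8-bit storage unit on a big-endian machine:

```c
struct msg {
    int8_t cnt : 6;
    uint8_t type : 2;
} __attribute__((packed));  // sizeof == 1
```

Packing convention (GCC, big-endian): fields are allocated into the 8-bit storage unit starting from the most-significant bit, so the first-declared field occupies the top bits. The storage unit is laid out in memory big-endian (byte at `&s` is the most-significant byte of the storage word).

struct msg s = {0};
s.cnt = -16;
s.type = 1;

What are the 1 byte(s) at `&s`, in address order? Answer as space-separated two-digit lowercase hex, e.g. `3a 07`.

cnt (6b) val=-16 bits=0x30 at bit 2: 0xc0
type (2b) val=1 bits=0x1 at bit 0: 0xc1
word = 0xc1 → big-endian bytes:
  [0]=0xc1

c1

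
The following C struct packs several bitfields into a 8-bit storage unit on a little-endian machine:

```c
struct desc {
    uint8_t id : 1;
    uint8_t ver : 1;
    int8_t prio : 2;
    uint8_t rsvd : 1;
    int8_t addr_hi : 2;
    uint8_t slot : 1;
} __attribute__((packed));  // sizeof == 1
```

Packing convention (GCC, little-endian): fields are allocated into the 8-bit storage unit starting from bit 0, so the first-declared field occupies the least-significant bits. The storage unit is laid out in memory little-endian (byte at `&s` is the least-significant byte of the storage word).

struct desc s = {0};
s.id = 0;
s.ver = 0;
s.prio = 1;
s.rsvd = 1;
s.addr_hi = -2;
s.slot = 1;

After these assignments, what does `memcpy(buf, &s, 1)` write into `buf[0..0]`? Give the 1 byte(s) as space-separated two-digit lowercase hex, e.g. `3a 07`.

[0+:1] id=0 & 0x1 = 0x0; word=0x00
[1+:1] ver=0 & 0x1 = 0x0; word=0x00
[2+:2] prio=1 & 0x3 = 0x1; word=0x04
[4+:1] rsvd=1 & 0x1 = 0x1; word=0x14
[5+:2] addr_hi=-2 & 0x3 = 0x2; word=0x54
[7+:1] slot=1 & 0x1 = 0x1; word=0xd4
word = 0xd4 → little-endian bytes:
  [0]=0xd4

d4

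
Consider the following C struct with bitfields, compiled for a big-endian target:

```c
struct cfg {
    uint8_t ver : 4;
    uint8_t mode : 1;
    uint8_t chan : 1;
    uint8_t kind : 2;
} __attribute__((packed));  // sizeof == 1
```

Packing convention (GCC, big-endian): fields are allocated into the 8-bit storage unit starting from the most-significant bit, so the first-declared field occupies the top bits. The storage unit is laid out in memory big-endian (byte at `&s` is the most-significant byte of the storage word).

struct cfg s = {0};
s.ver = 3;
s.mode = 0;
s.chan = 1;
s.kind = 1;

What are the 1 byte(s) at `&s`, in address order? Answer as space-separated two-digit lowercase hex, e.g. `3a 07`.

[4+:4] ver=3 & 0xf = 0x3; word=0x30
[3+:1] mode=0 & 0x1 = 0x0; word=0x30
[2+:1] chan=1 & 0x1 = 0x1; word=0x34
[0+:2] kind=1 & 0x3 = 0x1; word=0x35
word = 0x35 → big-endian bytes:
  [0]=0x35

35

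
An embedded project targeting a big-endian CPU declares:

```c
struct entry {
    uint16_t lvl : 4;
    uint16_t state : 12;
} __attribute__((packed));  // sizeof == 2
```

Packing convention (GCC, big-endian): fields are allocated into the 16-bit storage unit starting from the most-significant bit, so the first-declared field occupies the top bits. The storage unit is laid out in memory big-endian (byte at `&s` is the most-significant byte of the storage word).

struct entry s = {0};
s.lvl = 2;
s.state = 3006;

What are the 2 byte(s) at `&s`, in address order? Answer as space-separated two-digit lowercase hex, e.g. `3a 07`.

[12+:4] lvl=2 & 0xf = 0x2; word=0x2000
[0+:12] state=3006 & 0xfff = 0xbbe; word=0x2bbe
word = 0x2bbe → big-endian bytes:
  [0]=0x2b  [1]=0xbe

2b be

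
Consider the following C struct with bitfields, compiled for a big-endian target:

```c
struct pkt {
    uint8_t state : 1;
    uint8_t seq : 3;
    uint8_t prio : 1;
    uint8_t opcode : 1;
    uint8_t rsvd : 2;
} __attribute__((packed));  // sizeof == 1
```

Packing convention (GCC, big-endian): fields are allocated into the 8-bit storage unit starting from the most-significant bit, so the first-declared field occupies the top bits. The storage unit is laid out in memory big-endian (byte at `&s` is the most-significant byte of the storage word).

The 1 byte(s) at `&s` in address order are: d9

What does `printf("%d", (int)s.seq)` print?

5

[0]=0xd9 (big-endian) → word 0xd9
state:1 @ bit 7 → (0xd9>>7)&0x1 = 0x1
seq:3 @ bit 4 → (0xd9>>4)&0x7 = 0x5  ←
prio:1 @ bit 3 → (0xd9>>3)&0x1 = 0x1
opcode:1 @ bit 2 → (0xd9>>2)&0x1 = 0x0
rsvd:2 @ bit 0 → (0xd9>>0)&0x3 = 0x1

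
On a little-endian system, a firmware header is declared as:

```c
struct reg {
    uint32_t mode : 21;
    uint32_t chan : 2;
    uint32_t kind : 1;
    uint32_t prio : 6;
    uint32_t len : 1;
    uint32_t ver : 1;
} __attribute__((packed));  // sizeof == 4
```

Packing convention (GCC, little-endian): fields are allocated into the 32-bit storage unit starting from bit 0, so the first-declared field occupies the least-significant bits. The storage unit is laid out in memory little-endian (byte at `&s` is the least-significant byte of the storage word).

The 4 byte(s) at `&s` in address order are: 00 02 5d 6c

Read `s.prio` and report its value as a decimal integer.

[0]=0x00 [1]=0x02 [2]=0x5d [3]=0x6c (little-endian) → word 0x6c5d0200
mode [0+:21] = (word>>0) & 0x1fffff = 1901056
chan [21+:2] = (word>>21) & 0x3 = 2
kind [23+:1] = (word>>23) & 0x1 = 0
prio [24+:6] = (word>>24) & 0x3f = 44  ←
len [30+:1] = (word>>30) & 0x1 = 1
ver [31+:1] = (word>>31) & 0x1 = 0

44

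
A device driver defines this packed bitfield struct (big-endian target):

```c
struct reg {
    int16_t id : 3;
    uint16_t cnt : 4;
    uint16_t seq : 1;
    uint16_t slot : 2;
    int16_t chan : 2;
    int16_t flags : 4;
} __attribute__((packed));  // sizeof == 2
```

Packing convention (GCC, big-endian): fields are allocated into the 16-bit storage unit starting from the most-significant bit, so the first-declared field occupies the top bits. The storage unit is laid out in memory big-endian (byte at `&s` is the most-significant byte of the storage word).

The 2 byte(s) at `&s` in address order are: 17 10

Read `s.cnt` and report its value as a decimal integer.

[0]=0x17 [1]=0x10 (big-endian) → word 0x1710
id [13+:3] = (word>>13) & 0x7 = 0
cnt [9+:4] = (word>>9) & 0xf = 11  ←
seq [8+:1] = (word>>8) & 0x1 = 1
slot [6+:2] = (word>>6) & 0x3 = 0
chan [4+:2] = (word>>4) & 0x3 = 1
flags [0+:4] = (word>>0) & 0xf = 0

11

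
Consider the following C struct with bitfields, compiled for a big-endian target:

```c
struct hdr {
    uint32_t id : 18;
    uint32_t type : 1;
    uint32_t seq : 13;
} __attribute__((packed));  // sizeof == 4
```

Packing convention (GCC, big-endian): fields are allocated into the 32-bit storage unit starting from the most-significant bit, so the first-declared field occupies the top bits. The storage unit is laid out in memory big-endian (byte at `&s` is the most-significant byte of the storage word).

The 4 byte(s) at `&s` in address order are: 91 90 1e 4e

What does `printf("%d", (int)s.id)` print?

[0]=0x91 [1]=0x90 [2]=0x1e [3]=0x4e (big-endian) → word 0x91901e4e
id:18 @ bit 14 → (0x91901e4e>>14)&0x3ffff = 0x24640  ←
type:1 @ bit 13 → (0x91901e4e>>13)&0x1 = 0x0
seq:13 @ bit 0 → (0x91901e4e>>0)&0x1fff = 0x1e4e

149056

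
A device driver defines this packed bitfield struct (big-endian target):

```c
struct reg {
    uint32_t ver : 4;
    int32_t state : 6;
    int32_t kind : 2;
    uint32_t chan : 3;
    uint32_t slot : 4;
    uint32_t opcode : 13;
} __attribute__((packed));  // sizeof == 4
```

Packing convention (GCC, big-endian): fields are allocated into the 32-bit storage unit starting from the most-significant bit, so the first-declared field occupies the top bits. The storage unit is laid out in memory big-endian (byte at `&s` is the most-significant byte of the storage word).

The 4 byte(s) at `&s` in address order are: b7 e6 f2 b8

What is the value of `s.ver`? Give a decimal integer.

11

[0]=0xb7 [1]=0xe6 [2]=0xf2 [3]=0xb8 (big-endian) → word 0xb7e6f2b8
ver:4 @ bit 28 → (0xb7e6f2b8>>28)&0xf = 0xb  ←
state:6 @ bit 22 → (0xb7e6f2b8>>22)&0x3f = 0x1f
kind:2 @ bit 20 → (0xb7e6f2b8>>20)&0x3 = 0x2
chan:3 @ bit 17 → (0xb7e6f2b8>>17)&0x7 = 0x3
slot:4 @ bit 13 → (0xb7e6f2b8>>13)&0xf = 0x7
opcode:13 @ bit 0 → (0xb7e6f2b8>>0)&0x1fff = 0x12b8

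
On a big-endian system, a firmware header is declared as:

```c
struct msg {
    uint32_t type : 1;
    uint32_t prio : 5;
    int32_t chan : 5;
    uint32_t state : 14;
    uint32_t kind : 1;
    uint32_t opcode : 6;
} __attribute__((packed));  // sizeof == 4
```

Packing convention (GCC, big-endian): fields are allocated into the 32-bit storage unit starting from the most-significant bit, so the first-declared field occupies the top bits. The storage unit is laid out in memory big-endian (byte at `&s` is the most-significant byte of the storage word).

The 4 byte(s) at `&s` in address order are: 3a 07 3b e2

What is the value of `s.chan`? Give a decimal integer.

[0]=0x3a [1]=0x07 [2]=0x3b [3]=0xe2 (big-endian) → word 0x3a073be2
type:1 @ bit 31 → (0x3a073be2>>31)&0x1 = 0x0
prio:5 @ bit 26 → (0x3a073be2>>26)&0x1f = 0xe
chan:5 @ bit 21 → (0x3a073be2>>21)&0x1f = 0x10  ←
state:14 @ bit 7 → (0x3a073be2>>7)&0x3fff = 0xe77
kind:1 @ bit 6 → (0x3a073be2>>6)&0x1 = 0x1
opcode:6 @ bit 0 → (0x3a073be2>>0)&0x3f = 0x22
chan signed 5b, MSB=1: 16 - 32 = -16

-16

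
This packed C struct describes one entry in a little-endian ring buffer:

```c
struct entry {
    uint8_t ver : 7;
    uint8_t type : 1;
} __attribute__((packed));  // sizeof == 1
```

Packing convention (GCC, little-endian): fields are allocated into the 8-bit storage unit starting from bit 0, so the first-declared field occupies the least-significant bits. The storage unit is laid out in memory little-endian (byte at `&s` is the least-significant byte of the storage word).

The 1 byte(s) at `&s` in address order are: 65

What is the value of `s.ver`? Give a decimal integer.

101

[0]=0x65 (little-endian) → word 0x65
ver:7 @ bit 0 → (0x65>>0)&0x7f = 0x65  ←
type:1 @ bit 7 → (0x65>>7)&0x1 = 0x0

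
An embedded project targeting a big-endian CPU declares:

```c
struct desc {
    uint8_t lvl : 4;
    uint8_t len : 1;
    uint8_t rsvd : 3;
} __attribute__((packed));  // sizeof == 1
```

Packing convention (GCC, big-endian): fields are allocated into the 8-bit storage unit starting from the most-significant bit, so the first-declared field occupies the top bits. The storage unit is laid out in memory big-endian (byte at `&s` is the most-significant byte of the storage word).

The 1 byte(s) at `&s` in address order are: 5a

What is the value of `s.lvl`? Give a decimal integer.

[0]=0x5a (big-endian) → word 0x5a
lvl:4 @ bit 4 → (0x5a>>4)&0xf = 0x5  ←
len:1 @ bit 3 → (0x5a>>3)&0x1 = 0x1
rsvd:3 @ bit 0 → (0x5a>>0)&0x7 = 0x2

5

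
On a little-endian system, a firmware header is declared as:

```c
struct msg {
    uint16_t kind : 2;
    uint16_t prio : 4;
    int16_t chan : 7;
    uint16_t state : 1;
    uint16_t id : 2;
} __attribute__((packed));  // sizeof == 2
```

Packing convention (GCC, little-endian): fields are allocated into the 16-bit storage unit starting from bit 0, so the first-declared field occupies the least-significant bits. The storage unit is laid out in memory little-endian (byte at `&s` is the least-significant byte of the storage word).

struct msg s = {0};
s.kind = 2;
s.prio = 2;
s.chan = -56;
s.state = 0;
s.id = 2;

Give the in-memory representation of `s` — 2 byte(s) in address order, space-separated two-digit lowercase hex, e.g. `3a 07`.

0a 92

[0+:2] kind=2 & 0x3 = 0x2; word=0x0002
[2+:4] prio=2 & 0xf = 0x2; word=0x000a
[6+:7] chan=-56 & 0x7f = 0x48; word=0x120a
[13+:1] state=0 & 0x1 = 0x0; word=0x120a
[14+:2] id=2 & 0x3 = 0x2; word=0x920a
word = 0x920a → little-endian bytes:
  [0]=0x0a  [1]=0x92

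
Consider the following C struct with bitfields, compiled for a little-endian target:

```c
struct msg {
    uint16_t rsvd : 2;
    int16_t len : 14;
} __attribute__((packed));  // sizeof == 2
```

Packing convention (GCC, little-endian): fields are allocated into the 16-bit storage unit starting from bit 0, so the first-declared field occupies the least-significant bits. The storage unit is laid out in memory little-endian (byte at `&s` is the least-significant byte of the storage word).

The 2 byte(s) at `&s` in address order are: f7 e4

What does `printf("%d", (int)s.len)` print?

[0]=0xf7 [1]=0xe4 (little-endian) → word 0xe4f7
rsvd [0+:2] = (word>>0) & 0x3 = 3
len [2+:14] = (word>>2) & 0x3fff = 14653  ←
len signed 14b, MSB=1: 14653 - 16384 = -1731

-1731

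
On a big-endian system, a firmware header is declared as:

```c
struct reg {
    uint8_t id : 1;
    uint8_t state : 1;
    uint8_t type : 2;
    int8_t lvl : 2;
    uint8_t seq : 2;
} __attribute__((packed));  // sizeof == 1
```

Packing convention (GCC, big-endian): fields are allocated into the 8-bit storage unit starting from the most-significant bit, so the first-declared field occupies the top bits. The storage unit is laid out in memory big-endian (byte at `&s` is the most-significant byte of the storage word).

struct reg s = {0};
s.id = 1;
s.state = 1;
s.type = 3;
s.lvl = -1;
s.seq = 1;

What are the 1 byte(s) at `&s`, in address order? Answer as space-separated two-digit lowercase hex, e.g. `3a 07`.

fd

[7+:1] id=1 & 0x1 = 0x1; word=0x80
[6+:1] state=1 & 0x1 = 0x1; word=0xc0
[4+:2] type=3 & 0x3 = 0x3; word=0xf0
[2+:2] lvl=-1 & 0x3 = 0x3; word=0xfc
[0+:2] seq=1 & 0x3 = 0x1; word=0xfd
word = 0xfd → big-endian bytes:
  [0]=0xfd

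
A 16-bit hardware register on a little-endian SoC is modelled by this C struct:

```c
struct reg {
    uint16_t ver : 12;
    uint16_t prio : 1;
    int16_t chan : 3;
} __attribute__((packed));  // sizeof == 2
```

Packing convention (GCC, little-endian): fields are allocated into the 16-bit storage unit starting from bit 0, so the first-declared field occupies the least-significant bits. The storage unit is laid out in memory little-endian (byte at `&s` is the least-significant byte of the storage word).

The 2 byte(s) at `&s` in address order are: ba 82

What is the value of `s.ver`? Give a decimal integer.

[0]=0xba [1]=0x82 (little-endian) → word 0x82ba
ver:12 @ bit 0 → (0x82ba>>0)&0xfff = 0x2ba  ←
prio:1 @ bit 12 → (0x82ba>>12)&0x1 = 0x0
chan:3 @ bit 13 → (0x82ba>>13)&0x7 = 0x4

698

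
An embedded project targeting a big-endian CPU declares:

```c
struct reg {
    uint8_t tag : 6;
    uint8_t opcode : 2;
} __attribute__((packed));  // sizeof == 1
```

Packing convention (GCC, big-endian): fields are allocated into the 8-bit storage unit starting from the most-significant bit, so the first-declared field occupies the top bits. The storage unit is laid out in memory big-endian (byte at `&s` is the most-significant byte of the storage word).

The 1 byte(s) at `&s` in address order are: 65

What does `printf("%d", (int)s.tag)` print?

[0]=0x65 (big-endian) → word 0x65
tag:6 @ bit 2 → (0x65>>2)&0x3f = 0x19  ←
opcode:2 @ bit 0 → (0x65>>0)&0x3 = 0x1

25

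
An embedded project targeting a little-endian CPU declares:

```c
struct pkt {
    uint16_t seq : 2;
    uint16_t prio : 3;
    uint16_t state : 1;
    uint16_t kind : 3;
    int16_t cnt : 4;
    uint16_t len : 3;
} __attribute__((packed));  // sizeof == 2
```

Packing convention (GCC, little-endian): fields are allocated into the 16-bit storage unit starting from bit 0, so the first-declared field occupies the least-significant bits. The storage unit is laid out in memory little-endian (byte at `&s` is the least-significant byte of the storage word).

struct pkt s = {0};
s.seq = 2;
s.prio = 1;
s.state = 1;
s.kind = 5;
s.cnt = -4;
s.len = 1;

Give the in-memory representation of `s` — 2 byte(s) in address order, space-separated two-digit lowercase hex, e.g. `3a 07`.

66 39

seq:2 = 2 → 0x2 << 0 → word 0x0002
prio:3 = 1 → 0x1 << 2 → word 0x0006
state:1 = 1 → 0x1 << 5 → word 0x0026
kind:3 = 5 → 0x5 << 6 → word 0x0166
cnt:4 = -4 → 0xc << 9 → word 0x1966
len:3 = 1 → 0x1 << 13 → word 0x3966
word = 0x3966 → little-endian bytes:
  [0]=0x66  [1]=0x39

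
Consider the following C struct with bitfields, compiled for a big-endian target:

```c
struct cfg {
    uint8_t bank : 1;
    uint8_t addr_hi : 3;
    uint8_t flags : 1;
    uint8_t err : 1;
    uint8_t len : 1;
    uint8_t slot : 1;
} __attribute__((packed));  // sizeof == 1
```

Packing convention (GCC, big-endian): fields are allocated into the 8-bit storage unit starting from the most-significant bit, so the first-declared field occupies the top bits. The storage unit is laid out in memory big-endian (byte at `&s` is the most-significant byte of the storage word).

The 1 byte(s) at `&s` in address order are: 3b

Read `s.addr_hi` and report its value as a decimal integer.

[0]=0x3b (big-endian) → word 0x3b
bank [7+:1] = (word>>7) & 0x1 = 0
addr_hi [4+:3] = (word>>4) & 0x7 = 3  ←
flags [3+:1] = (word>>3) & 0x1 = 1
err [2+:1] = (word>>2) & 0x1 = 0
len [1+:1] = (word>>1) & 0x1 = 1
slot [0+:1] = (word>>0) & 0x1 = 1

3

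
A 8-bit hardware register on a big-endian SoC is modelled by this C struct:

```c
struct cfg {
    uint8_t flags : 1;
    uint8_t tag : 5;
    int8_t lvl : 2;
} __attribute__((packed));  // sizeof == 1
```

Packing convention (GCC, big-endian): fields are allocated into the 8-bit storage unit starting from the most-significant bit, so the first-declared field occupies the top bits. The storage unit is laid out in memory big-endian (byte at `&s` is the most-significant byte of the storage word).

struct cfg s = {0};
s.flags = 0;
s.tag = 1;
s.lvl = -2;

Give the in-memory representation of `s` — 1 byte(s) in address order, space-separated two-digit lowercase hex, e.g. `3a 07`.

06

[7+:1] flags=0 & 0x1 = 0x0; word=0x00
[2+:5] tag=1 & 0x1f = 0x1; word=0x04
[0+:2] lvl=-2 & 0x3 = 0x2; word=0x06
word = 0x06 → big-endian bytes:
  [0]=0x06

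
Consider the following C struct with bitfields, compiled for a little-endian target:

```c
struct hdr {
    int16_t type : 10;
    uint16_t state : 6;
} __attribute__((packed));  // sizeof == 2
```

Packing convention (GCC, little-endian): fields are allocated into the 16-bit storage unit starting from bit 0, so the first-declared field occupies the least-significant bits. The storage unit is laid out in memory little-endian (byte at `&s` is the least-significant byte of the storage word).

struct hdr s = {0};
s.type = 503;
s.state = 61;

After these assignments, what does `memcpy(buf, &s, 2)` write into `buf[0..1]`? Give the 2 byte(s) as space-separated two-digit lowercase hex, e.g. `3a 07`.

type (10b) val=503 bits=0x1f7 at bit 0: 0x01f7
state (6b) val=61 bits=0x3d at bit 10: 0xf5f7
word = 0xf5f7 → little-endian bytes:
  [0]=0xf7  [1]=0xf5

f7 f5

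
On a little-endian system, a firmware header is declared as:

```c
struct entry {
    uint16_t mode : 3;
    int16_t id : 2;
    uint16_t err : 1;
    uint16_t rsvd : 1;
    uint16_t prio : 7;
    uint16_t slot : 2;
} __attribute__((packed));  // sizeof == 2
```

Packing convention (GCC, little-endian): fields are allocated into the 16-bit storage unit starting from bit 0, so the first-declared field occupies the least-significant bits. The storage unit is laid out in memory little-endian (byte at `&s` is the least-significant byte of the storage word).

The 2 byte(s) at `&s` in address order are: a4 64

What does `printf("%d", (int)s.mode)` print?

4

[0]=0xa4 [1]=0x64 (little-endian) → word 0x64a4
mode:3 @ bit 0 → (0x64a4>>0)&0x7 = 0x4  ←
id:2 @ bit 3 → (0x64a4>>3)&0x3 = 0x0
err:1 @ bit 5 → (0x64a4>>5)&0x1 = 0x1
rsvd:1 @ bit 6 → (0x64a4>>6)&0x1 = 0x0
prio:7 @ bit 7 → (0x64a4>>7)&0x7f = 0x49
slot:2 @ bit 14 → (0x64a4>>14)&0x3 = 0x1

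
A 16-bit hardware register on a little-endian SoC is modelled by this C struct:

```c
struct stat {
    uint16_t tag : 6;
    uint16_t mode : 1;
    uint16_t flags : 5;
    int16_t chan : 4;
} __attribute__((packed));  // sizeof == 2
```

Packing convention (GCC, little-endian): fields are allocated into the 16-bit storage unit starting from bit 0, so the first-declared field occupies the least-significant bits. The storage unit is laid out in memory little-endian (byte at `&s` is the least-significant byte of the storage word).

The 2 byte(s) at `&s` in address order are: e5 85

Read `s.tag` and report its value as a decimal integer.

[0]=0xe5 [1]=0x85 (little-endian) → word 0x85e5
tag:6 @ bit 0 → (0x85e5>>0)&0x3f = 0x25  ←
mode:1 @ bit 6 → (0x85e5>>6)&0x1 = 0x1
flags:5 @ bit 7 → (0x85e5>>7)&0x1f = 0xb
chan:4 @ bit 12 → (0x85e5>>12)&0xf = 0x8

37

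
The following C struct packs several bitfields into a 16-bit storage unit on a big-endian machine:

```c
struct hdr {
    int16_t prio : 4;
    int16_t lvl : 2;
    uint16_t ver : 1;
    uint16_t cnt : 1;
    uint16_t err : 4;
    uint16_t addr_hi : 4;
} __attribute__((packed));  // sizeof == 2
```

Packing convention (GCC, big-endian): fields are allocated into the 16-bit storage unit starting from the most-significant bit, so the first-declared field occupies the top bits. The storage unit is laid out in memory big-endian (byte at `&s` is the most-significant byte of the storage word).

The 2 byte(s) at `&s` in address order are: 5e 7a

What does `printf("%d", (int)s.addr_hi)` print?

[0]=0x5e [1]=0x7a (big-endian) → word 0x5e7a
prio:4 @ bit 12 → (0x5e7a>>12)&0xf = 0x5
lvl:2 @ bit 10 → (0x5e7a>>10)&0x3 = 0x3
ver:1 @ bit 9 → (0x5e7a>>9)&0x1 = 0x1
cnt:1 @ bit 8 → (0x5e7a>>8)&0x1 = 0x0
err:4 @ bit 4 → (0x5e7a>>4)&0xf = 0x7
addr_hi:4 @ bit 0 → (0x5e7a>>0)&0xf = 0xa  ←

10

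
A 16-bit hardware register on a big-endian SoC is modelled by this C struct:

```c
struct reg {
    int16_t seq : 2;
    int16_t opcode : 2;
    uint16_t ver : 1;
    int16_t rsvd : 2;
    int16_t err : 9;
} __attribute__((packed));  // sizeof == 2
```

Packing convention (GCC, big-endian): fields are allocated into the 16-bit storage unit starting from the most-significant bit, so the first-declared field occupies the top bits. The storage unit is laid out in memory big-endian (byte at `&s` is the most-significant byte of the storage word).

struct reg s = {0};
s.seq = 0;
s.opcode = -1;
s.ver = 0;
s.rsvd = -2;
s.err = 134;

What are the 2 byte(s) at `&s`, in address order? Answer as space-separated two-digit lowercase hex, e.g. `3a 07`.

[14+:2] seq=0 & 0x3 = 0x0; word=0x0000
[12+:2] opcode=-1 & 0x3 = 0x3; word=0x3000
[11+:1] ver=0 & 0x1 = 0x0; word=0x3000
[9+:2] rsvd=-2 & 0x3 = 0x2; word=0x3400
[0+:9] err=134 & 0x1ff = 0x86; word=0x3486
word = 0x3486 → big-endian bytes:
  [0]=0x34  [1]=0x86

34 86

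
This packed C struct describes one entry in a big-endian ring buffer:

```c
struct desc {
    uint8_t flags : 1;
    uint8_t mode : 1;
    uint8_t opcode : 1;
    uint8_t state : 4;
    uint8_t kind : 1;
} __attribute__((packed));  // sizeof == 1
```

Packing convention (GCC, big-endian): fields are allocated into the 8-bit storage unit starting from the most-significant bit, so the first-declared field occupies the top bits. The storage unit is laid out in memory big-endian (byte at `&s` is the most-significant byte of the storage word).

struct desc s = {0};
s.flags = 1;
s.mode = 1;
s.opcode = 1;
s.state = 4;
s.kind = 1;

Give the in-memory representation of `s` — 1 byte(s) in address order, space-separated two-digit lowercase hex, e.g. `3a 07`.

e9

flags (1b) val=1 bits=0x1 at bit 7: 0x80
mode (1b) val=1 bits=0x1 at bit 6: 0xc0
opcode (1b) val=1 bits=0x1 at bit 5: 0xe0
state (4b) val=4 bits=0x4 at bit 1: 0xe8
kind (1b) val=1 bits=0x1 at bit 0: 0xe9
word = 0xe9 → big-endian bytes:
  [0]=0xe9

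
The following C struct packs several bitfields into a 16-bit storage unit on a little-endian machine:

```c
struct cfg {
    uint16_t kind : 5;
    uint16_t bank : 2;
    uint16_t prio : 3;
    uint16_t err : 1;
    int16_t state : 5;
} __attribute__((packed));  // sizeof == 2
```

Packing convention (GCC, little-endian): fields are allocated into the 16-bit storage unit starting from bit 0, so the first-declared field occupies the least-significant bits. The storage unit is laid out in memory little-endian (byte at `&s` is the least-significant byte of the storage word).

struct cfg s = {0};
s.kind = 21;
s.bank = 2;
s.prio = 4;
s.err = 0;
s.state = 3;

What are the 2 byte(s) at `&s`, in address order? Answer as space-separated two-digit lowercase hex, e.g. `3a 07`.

55 1a

[0+:5] kind=21 & 0x1f = 0x15; word=0x0015
[5+:2] bank=2 & 0x3 = 0x2; word=0x0055
[7+:3] prio=4 & 0x7 = 0x4; word=0x0255
[10+:1] err=0 & 0x1 = 0x0; word=0x0255
[11+:5] state=3 & 0x1f = 0x3; word=0x1a55
word = 0x1a55 → little-endian bytes:
  [0]=0x55  [1]=0x1a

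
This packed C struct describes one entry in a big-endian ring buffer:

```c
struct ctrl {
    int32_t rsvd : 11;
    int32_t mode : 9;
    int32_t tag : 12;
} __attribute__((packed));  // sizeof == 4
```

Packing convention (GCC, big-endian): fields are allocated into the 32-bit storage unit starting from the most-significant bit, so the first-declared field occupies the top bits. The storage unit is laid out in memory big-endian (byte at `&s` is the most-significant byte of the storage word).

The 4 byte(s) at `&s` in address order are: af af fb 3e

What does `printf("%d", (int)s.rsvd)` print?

[0]=0xaf [1]=0xaf [2]=0xfb [3]=0x3e (big-endian) → word 0xafaffb3e
rsvd:11 @ bit 21 → (0xafaffb3e>>21)&0x7ff = 0x57d  ←
mode:9 @ bit 12 → (0xafaffb3e>>12)&0x1ff = 0xff
tag:12 @ bit 0 → (0xafaffb3e>>0)&0xfff = 0xb3e
rsvd signed 11b, MSB=1: 1405 - 2048 = -643

-643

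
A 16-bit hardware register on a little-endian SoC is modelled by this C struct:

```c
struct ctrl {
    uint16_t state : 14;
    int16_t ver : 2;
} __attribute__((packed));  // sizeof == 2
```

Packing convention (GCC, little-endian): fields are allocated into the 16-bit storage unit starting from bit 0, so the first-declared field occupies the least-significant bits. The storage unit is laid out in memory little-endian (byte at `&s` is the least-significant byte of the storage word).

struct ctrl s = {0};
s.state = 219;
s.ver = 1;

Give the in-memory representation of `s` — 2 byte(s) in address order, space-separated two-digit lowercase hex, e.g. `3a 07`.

state (14b) val=219 bits=0xdb at bit 0: 0x00db
ver (2b) val=1 bits=0x1 at bit 14: 0x40db
word = 0x40db → little-endian bytes:
  [0]=0xdb  [1]=0x40

db 40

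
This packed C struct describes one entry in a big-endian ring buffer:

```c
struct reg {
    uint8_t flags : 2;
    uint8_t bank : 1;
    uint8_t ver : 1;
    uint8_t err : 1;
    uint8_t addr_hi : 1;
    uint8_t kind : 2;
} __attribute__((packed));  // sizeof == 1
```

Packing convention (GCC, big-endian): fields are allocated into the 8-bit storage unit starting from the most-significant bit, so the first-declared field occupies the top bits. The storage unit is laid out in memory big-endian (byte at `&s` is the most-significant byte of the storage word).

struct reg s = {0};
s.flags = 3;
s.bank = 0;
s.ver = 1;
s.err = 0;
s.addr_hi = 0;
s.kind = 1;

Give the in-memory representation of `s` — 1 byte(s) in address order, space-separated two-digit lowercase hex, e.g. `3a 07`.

flags:2 = 3 → 0x3 << 6 → word 0xc0
bank:1 = 0 → 0x0 << 5 → word 0xc0
ver:1 = 1 → 0x1 << 4 → word 0xd0
err:1 = 0 → 0x0 << 3 → word 0xd0
addr_hi:1 = 0 → 0x0 << 2 → word 0xd0
kind:2 = 1 → 0x1 << 0 → word 0xd1
word = 0xd1 → big-endian bytes:
  [0]=0xd1

d1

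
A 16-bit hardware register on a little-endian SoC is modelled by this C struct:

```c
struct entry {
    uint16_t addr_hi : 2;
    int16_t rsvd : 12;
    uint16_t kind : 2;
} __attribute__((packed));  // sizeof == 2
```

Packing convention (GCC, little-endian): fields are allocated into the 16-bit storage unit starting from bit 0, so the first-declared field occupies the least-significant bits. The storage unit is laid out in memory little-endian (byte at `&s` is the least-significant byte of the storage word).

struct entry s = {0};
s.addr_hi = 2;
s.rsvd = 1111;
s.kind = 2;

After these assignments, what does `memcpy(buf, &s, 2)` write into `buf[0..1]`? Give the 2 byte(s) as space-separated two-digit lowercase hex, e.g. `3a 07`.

addr_hi:2 = 2 → 0x2 << 0 → word 0x0002
rsvd:12 = 1111 → 0x457 << 2 → word 0x115e
kind:2 = 2 → 0x2 << 14 → word 0x915e
word = 0x915e → little-endian bytes:
  [0]=0x5e  [1]=0x91

5e 91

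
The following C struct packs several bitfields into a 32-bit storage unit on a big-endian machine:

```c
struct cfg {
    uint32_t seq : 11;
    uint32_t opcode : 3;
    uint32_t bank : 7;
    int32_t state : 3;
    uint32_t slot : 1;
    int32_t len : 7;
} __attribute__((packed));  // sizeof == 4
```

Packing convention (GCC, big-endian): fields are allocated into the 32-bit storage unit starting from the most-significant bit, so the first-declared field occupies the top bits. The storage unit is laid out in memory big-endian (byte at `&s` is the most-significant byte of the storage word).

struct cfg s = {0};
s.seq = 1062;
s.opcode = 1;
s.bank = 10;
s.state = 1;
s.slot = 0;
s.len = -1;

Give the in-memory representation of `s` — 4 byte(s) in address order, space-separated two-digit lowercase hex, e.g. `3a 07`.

[21+:11] seq=1062 & 0x7ff = 0x426; word=0x84c00000
[18+:3] opcode=1 & 0x7 = 0x1; word=0x84c40000
[11+:7] bank=10 & 0x7f = 0xa; word=0x84c45000
[8+:3] state=1 & 0x7 = 0x1; word=0x84c45100
[7+:1] slot=0 & 0x1 = 0x0; word=0x84c45100
[0+:7] len=-1 & 0x7f = 0x7f; word=0x84c4517f
word = 0x84c4517f → big-endian bytes:
  [0]=0x84  [1]=0xc4  [2]=0x51  [3]=0x7f

84 c4 51 7f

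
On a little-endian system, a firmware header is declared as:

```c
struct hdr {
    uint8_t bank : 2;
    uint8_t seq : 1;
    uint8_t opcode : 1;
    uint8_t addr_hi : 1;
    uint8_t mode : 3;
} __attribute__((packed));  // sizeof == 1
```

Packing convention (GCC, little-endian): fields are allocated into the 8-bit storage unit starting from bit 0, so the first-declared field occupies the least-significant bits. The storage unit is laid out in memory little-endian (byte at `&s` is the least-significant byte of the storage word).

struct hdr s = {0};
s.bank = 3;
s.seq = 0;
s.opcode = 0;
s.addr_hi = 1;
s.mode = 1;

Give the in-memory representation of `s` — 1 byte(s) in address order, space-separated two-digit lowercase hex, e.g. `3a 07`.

[0+:2] bank=3 & 0x3 = 0x3; word=0x03
[2+:1] seq=0 & 0x1 = 0x0; word=0x03
[3+:1] opcode=0 & 0x1 = 0x0; word=0x03
[4+:1] addr_hi=1 & 0x1 = 0x1; word=0x13
[5+:3] mode=1 & 0x7 = 0x1; word=0x33
word = 0x33 → little-endian bytes:
  [0]=0x33

33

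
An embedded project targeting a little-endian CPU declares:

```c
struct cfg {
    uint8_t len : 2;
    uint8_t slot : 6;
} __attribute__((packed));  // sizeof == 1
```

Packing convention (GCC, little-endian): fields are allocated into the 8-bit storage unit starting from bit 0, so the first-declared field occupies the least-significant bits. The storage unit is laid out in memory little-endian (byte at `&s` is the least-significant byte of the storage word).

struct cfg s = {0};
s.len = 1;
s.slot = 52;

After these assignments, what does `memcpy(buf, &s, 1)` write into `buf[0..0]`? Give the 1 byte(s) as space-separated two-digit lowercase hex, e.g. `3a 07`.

[0+:2] len=1 & 0x3 = 0x1; word=0x01
[2+:6] slot=52 & 0x3f = 0x34; word=0xd1
word = 0xd1 → little-endian bytes:
  [0]=0xd1

d1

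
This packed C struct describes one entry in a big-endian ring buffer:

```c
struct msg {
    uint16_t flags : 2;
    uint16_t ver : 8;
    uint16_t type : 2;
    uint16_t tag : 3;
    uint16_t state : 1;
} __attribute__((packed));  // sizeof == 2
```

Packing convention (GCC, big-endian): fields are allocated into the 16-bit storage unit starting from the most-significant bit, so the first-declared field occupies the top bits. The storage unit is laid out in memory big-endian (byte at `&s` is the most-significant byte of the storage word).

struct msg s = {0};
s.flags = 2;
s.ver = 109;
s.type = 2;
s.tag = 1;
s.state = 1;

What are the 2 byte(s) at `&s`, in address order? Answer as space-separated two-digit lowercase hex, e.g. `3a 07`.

flags:2 = 2 → 0x2 << 14 → word 0x8000
ver:8 = 109 → 0x6d << 6 → word 0x9b40
type:2 = 2 → 0x2 << 4 → word 0x9b60
tag:3 = 1 → 0x1 << 1 → word 0x9b62
state:1 = 1 → 0x1 << 0 → word 0x9b63
word = 0x9b63 → big-endian bytes:
  [0]=0x9b  [1]=0x63

9b 63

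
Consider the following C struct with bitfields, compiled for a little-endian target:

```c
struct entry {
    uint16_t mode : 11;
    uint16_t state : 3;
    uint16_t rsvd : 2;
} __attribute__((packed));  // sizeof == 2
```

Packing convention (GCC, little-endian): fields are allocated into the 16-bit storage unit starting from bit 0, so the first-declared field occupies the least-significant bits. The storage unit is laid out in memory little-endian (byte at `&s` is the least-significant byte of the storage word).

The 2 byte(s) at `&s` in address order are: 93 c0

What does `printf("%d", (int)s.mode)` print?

[0]=0x93 [1]=0xc0 (little-endian) → word 0xc093
mode:11 @ bit 0 → (0xc093>>0)&0x7ff = 0x93  ←
state:3 @ bit 11 → (0xc093>>11)&0x7 = 0x0
rsvd:2 @ bit 14 → (0xc093>>14)&0x3 = 0x3

147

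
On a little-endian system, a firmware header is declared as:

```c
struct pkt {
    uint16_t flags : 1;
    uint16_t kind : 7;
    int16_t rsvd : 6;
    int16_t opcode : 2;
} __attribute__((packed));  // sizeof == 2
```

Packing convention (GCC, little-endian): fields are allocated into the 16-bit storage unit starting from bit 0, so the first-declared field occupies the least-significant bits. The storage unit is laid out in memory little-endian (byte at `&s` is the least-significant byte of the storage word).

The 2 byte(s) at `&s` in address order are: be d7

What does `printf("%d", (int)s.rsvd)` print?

[0]=0xbe [1]=0xd7 (little-endian) → word 0xd7be
flags [0+:1] = (word>>0) & 0x1 = 0
kind [1+:7] = (word>>1) & 0x7f = 95
rsvd [8+:6] = (word>>8) & 0x3f = 23  ←
opcode [14+:2] = (word>>14) & 0x3 = 3
rsvd signed 6b, MSB=0: value = 23

23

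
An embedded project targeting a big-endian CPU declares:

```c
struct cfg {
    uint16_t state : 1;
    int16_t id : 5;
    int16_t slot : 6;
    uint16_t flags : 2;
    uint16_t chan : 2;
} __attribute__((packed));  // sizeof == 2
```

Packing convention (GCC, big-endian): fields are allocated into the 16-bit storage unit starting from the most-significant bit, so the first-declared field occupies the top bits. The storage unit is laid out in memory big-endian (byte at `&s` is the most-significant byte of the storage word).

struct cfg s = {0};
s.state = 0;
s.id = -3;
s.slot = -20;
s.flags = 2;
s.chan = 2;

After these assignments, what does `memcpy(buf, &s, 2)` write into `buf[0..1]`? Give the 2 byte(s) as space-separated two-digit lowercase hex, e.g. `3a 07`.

76 ca

[15+:1] state=0 & 0x1 = 0x0; word=0x0000
[10+:5] id=-3 & 0x1f = 0x1d; word=0x7400
[4+:6] slot=-20 & 0x3f = 0x2c; word=0x76c0
[2+:2] flags=2 & 0x3 = 0x2; word=0x76c8
[0+:2] chan=2 & 0x3 = 0x2; word=0x76ca
word = 0x76ca → big-endian bytes:
  [0]=0x76  [1]=0xca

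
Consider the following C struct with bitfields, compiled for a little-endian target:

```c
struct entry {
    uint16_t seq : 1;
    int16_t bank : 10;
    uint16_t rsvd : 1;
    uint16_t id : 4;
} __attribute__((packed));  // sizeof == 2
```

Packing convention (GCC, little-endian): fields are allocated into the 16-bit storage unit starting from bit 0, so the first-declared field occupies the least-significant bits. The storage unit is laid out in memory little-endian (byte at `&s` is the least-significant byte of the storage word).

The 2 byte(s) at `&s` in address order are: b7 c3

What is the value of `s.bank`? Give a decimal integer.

475

[0]=0xb7 [1]=0xc3 (little-endian) → word 0xc3b7
seq:1 @ bit 0 → (0xc3b7>>0)&0x1 = 0x1
bank:10 @ bit 1 → (0xc3b7>>1)&0x3ff = 0x1db  ←
rsvd:1 @ bit 11 → (0xc3b7>>11)&0x1 = 0x0
id:4 @ bit 12 → (0xc3b7>>12)&0xf = 0xc
bank signed 10b, MSB=0: value = 475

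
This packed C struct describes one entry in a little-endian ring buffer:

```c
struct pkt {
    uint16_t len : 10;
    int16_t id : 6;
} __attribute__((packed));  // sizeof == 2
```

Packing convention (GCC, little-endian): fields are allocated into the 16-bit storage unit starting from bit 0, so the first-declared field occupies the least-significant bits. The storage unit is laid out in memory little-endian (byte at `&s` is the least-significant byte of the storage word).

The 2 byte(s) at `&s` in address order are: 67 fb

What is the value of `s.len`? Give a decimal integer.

[0]=0x67 [1]=0xfb (little-endian) → word 0xfb67
len:10 @ bit 0 → (0xfb67>>0)&0x3ff = 0x367  ←
id:6 @ bit 10 → (0xfb67>>10)&0x3f = 0x3e

871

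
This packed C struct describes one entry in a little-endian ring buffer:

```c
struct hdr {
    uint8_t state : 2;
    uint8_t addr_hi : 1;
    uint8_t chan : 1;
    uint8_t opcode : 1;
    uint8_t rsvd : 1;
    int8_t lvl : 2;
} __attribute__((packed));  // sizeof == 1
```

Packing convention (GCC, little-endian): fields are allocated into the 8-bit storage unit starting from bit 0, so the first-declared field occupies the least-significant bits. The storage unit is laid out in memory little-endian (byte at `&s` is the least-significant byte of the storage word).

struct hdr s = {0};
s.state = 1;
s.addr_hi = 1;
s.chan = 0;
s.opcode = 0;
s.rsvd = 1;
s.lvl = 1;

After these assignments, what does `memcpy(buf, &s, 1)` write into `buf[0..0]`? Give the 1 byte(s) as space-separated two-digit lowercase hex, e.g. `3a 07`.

[0+:2] state=1 & 0x3 = 0x1; word=0x01
[2+:1] addr_hi=1 & 0x1 = 0x1; word=0x05
[3+:1] chan=0 & 0x1 = 0x0; word=0x05
[4+:1] opcode=0 & 0x1 = 0x0; word=0x05
[5+:1] rsvd=1 & 0x1 = 0x1; word=0x25
[6+:2] lvl=1 & 0x3 = 0x1; word=0x65
word = 0x65 → little-endian bytes:
  [0]=0x65

65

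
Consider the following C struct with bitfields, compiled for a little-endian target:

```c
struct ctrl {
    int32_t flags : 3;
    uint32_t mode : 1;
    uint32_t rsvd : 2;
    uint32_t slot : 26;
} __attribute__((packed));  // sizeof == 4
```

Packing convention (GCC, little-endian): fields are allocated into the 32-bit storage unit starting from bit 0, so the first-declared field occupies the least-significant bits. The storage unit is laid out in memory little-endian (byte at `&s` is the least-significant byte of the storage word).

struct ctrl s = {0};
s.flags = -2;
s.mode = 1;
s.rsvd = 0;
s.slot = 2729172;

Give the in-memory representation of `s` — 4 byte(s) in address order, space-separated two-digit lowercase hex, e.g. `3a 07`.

0e 35 69 0a

flags (3b) val=-2 bits=0x6 at bit 0: 0x00000006
mode (1b) val=1 bits=0x1 at bit 3: 0x0000000e
rsvd (2b) val=0 bits=0x0 at bit 4: 0x0000000e
slot (26b) val=2729172 bits=0x29a4d4 at bit 6: 0x0a69350e
word = 0x0a69350e → little-endian bytes:
  [0]=0x0e  [1]=0x35  [2]=0x69  [3]=0x0a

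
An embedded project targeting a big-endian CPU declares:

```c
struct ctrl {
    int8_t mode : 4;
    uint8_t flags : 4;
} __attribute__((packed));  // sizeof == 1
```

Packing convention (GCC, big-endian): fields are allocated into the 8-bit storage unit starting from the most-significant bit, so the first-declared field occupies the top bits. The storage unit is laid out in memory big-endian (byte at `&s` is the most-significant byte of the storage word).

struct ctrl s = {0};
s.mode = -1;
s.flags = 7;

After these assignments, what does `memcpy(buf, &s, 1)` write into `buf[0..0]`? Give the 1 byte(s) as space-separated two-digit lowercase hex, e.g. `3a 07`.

f7

mode (4b) val=-1 bits=0xf at bit 4: 0xf0
flags (4b) val=7 bits=0x7 at bit 0: 0xf7
word = 0xf7 → big-endian bytes:
  [0]=0xf7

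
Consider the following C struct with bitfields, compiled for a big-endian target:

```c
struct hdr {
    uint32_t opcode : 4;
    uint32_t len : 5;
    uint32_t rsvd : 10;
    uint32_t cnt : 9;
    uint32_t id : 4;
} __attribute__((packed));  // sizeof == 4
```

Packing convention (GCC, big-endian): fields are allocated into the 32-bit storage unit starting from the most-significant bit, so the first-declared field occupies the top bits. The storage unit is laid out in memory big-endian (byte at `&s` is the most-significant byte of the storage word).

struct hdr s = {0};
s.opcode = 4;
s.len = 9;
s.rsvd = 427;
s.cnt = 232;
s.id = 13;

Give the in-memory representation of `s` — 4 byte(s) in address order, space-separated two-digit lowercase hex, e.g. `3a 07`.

opcode:4 = 4 → 0x4 << 28 → word 0x40000000
len:5 = 9 → 0x9 << 23 → word 0x44800000
rsvd:10 = 427 → 0x1ab << 13 → word 0x44b56000
cnt:9 = 232 → 0xe8 << 4 → word 0x44b56e80
id:4 = 13 → 0xd << 0 → word 0x44b56e8d
word = 0x44b56e8d → big-endian bytes:
  [0]=0x44  [1]=0xb5  [2]=0x6e  [3]=0x8d

44 b5 6e 8d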